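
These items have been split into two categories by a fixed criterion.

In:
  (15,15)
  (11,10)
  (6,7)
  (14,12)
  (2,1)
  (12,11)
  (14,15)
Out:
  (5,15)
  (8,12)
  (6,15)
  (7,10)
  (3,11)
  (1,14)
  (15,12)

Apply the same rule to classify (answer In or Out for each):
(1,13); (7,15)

The common property of the 'In' items is: |first − second| ≤ 2. No 'Out' item has it.
(1,13): Out (|1−13| = 12). (7,15): Out (|7−15| = 8).

Out, Out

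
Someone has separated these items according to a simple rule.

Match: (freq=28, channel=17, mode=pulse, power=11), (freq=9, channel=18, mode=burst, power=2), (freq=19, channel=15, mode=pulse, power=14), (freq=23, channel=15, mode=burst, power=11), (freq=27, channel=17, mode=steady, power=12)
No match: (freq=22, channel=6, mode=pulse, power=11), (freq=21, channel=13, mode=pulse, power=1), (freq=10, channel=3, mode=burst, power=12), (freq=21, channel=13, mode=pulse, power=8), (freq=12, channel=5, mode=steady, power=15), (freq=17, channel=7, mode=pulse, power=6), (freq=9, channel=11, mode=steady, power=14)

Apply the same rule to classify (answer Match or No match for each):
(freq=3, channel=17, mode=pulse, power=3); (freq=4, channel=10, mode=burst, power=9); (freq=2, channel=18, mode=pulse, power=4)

Match, No match, Match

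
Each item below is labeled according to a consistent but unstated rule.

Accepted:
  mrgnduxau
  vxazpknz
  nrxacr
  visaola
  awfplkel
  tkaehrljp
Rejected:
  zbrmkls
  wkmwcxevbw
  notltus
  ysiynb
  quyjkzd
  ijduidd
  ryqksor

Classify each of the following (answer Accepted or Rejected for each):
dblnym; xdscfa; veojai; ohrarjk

Rejected, Accepted, Accepted, Accepted

'Accepted' ⟺ contains 'a'.
dblnym → no 'a' → Rejected. xdscfa → has 'a' → Accepted. veojai → has 'a' → Accepted. ohrarjk → has 'a' → Accepted.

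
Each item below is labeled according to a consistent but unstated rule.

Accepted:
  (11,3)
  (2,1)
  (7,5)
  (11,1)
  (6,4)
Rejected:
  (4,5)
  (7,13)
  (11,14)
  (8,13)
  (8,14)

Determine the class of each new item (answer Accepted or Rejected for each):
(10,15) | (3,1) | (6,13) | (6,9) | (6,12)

The rule appears to be: first > second.
(10,15): 10 < 15 — lacks this property, so Rejected.
(3,1): 3 > 1 — meets the rule, so Accepted.
(6,13): 6 < 13 — lacks this property, so Rejected.
(6,9): 6 < 9 — lacks this property, so Rejected.
(6,12): 6 < 12 — lacks this property, so Rejected.

Rejected, Accepted, Rejected, Rejected, Rejected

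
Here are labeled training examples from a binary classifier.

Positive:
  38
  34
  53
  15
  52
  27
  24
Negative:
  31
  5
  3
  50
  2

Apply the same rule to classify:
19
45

Positive, Positive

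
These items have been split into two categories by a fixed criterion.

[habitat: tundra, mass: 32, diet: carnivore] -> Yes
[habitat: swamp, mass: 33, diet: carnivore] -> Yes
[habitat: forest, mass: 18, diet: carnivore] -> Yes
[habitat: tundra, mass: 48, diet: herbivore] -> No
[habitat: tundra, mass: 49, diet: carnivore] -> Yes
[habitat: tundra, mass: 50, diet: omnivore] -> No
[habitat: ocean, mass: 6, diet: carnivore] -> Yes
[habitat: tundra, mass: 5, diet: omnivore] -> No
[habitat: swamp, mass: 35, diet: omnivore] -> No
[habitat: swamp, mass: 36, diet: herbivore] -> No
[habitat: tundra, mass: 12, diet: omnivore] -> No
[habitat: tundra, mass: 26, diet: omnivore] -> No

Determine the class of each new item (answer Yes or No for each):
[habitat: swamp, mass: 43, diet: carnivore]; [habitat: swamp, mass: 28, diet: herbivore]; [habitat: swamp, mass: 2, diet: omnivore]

Yes, No, No

The distinguishing property — diet is carnivore — holds for all the 'Yes' cases and none of the 'No' cases.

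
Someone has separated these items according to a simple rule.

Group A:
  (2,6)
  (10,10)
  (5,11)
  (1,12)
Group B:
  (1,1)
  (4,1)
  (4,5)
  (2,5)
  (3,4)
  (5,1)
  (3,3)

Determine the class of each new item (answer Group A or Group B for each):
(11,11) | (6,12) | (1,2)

Group A, Group A, Group B

All 'Group A' examples share one property — second ≥ 6 — and every 'Group B' example lacks it.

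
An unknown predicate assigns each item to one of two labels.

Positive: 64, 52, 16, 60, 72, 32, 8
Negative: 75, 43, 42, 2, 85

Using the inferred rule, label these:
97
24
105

'Positive' ⟺ multiple of 4.
Negative: 97, since 97 = 4·24 + 1. Positive: 24, since 24 = 4·6. Negative: 105, since 105 = 4·26 + 1.

Negative, Positive, Negative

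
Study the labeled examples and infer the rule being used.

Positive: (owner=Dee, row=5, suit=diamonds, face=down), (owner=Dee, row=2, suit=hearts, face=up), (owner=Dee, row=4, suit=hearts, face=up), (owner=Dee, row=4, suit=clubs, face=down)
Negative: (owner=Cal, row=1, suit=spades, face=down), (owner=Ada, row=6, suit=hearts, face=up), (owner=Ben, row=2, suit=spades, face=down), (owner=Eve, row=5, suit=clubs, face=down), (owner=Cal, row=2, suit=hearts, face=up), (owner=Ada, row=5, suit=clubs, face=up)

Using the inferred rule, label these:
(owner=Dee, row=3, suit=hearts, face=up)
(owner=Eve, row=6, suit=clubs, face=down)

The common property of the 'Positive' items is: owner is Dee. No 'Negative' item has it.
(owner=Dee, row=3, suit=hearts, face=up): Positive (owner is Dee). (owner=Eve, row=6, suit=clubs, face=down): Negative (owner is Eve).

Positive, Negative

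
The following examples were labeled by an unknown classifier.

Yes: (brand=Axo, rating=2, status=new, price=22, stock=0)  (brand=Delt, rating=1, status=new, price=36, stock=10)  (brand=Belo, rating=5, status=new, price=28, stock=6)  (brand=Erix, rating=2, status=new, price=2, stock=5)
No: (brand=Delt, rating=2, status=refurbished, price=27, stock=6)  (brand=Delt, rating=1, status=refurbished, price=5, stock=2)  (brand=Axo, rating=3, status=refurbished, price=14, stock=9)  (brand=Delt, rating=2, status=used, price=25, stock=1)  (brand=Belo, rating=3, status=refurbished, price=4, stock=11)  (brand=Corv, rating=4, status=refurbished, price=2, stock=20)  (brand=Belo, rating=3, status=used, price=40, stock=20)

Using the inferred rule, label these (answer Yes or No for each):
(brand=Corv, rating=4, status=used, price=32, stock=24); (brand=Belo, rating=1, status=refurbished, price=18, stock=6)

Rule: status is new. This holds for each 'Yes' example and fails for each 'No' one.

No, No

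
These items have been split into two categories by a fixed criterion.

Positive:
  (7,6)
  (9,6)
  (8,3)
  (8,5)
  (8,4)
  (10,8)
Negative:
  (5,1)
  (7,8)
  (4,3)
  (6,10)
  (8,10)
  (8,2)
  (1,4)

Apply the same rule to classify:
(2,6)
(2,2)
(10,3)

The classifier is using: first > second AND sum ≥ 11.
(2,6) → 2 < 6, 2+6 = 8 → Negative. (2,2) → 2 = 2, 2+2 = 4 → Negative. (10,3) → 10 > 3, 10+3 = 13 → Positive.

Negative, Negative, Positive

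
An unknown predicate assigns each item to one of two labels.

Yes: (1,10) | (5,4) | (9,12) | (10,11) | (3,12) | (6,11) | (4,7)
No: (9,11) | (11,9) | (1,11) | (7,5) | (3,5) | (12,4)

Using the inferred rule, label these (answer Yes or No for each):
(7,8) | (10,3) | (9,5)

The distinguishing property — sum is odd — holds for all the 'Yes' cases and none of the 'No' cases.
(7,8): 7+8 = 15 — qualifies, so Yes.
(10,3): 10+3 = 13 — qualifies, so Yes.
(9,5): 9+5 = 14 — lacks this property, so No.

Yes, Yes, No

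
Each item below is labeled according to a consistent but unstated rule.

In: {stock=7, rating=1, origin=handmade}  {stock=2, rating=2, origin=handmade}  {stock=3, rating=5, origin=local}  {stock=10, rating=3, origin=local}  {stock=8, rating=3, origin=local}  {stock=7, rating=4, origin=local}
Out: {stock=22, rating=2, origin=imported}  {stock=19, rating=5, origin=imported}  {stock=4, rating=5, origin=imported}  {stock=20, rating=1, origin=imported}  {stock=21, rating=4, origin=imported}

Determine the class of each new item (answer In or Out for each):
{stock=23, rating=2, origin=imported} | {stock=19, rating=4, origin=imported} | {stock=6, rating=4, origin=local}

A rule that fits every label: origin is not imported — true of each 'In' example, false of each 'Out' one.
{stock=23, rating=2, origin=imported}: origin is imported — lacks this property, so Out. {stock=19, rating=4, origin=imported}: origin is imported — lacks this property, so Out. {stock=6, rating=4, origin=local}: origin is local — checks out, so In.

Out, Out, In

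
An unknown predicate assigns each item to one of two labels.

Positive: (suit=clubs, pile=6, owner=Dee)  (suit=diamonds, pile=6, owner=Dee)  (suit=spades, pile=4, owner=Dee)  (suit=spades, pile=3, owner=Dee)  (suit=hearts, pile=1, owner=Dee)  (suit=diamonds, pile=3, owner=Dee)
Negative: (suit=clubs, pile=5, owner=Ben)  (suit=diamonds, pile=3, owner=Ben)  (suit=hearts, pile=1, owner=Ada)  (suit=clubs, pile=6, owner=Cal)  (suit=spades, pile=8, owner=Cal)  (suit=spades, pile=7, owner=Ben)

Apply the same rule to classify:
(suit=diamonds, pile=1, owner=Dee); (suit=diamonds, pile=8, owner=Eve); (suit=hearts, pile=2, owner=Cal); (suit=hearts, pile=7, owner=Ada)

Positive, Negative, Negative, Negative

The pattern is that an item is 'Positive' exactly when: owner is Dee.
(suit=diamonds, pile=1, owner=Dee) → owner is Dee → Positive.
(suit=diamonds, pile=8, owner=Eve) → owner is Eve → Negative.
(suit=hearts, pile=2, owner=Cal) → owner is Cal → Negative.
(suit=hearts, pile=7, owner=Ada) → owner is Ada → Negative.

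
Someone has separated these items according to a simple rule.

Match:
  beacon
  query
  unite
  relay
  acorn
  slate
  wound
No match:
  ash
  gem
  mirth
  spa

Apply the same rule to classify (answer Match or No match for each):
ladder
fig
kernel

Match, No match, Match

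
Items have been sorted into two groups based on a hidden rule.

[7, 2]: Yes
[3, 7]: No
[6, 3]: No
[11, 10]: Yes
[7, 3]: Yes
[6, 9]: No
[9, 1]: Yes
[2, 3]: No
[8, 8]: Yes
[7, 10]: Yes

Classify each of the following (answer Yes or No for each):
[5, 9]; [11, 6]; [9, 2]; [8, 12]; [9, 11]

Rule: first ≥ 7. This holds for each 'Yes' example and fails for each 'No' one.
No: [5, 9], since first 5.
Yes: [11, 6], since first 11.
Yes: [9, 2], since first 9.
Yes: [8, 12], since first 8.
Yes: [9, 11], since first 9.

No, Yes, Yes, Yes, Yes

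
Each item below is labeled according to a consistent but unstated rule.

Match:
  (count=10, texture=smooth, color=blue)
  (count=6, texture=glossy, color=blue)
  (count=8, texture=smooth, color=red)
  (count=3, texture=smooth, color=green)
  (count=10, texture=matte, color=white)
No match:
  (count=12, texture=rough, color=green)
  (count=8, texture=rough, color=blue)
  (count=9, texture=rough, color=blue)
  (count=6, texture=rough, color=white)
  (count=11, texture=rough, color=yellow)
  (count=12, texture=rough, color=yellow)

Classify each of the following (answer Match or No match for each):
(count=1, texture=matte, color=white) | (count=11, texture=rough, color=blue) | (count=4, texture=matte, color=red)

Comparing the two groups points to one rule — texture is not rough.
(count=1, texture=matte, color=white): texture is matte, qualifies → Match.
(count=11, texture=rough, color=blue): texture is rough, fails the rule → No match.
(count=4, texture=matte, color=red): texture is matte, qualifies → Match.

Match, No match, Match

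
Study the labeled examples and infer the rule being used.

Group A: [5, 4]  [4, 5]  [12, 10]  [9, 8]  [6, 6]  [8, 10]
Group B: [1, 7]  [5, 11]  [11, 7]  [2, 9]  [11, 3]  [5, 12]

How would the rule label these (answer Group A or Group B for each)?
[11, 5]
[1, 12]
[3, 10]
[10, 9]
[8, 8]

The simplest hypothesis consistent with all the labels is: |first − second| ≤ 2.
[11, 5]: Group B (|11−5| = 6). [1, 12]: Group B (|1−12| = 11). [3, 10]: Group B (|3−10| = 7). [10, 9]: Group A (|10−9| = 1). [8, 8]: Group A (|8−8| = 0).

Group B, Group B, Group B, Group A, Group A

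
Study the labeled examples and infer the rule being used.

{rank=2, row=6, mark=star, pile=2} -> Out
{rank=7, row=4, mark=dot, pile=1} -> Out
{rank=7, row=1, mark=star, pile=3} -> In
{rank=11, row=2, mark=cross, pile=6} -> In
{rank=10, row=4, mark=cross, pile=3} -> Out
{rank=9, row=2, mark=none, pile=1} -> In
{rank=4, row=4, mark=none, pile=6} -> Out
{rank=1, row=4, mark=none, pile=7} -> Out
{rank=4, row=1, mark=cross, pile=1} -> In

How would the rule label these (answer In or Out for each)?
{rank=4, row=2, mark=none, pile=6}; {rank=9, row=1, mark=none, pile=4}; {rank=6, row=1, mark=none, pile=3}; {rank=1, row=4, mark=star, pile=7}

In, In, In, Out

All 'In' examples share one property — row ≤ 2 — and every 'Out' example lacks it.
{rank=4, row=2, mark=none, pile=6}: row = 2 — meets the rule, so In.
{rank=9, row=1, mark=none, pile=4}: row = 1 — meets the rule, so In.
{rank=6, row=1, mark=none, pile=3}: row = 1 — meets the rule, so In.
{rank=1, row=4, mark=star, pile=7}: row = 4 — does not satisfy this, so Out.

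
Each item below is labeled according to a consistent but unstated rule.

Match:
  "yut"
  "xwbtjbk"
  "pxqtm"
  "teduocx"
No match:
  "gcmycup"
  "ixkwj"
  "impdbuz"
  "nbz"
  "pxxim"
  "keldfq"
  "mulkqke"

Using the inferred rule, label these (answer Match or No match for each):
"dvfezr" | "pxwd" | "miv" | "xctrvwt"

'Match' ⟺ contains 't'.
No match: "dvfezr", since no 't'. No match: "pxwd", since no 't'. No match: "miv", since no 't'. Match: "xctrvwt", since has 't'.

No match, No match, No match, Match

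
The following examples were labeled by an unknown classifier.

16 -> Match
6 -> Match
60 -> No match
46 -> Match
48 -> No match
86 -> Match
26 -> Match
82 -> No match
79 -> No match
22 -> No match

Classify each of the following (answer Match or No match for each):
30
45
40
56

No match, No match, No match, Match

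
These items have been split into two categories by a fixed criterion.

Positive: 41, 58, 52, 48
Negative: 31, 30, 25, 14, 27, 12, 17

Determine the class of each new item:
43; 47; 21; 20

Positive, Positive, Negative, Negative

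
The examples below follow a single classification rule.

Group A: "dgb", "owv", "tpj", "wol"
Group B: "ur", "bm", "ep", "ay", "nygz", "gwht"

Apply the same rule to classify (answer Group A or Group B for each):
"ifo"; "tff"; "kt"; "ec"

Group A, Group A, Group B, Group B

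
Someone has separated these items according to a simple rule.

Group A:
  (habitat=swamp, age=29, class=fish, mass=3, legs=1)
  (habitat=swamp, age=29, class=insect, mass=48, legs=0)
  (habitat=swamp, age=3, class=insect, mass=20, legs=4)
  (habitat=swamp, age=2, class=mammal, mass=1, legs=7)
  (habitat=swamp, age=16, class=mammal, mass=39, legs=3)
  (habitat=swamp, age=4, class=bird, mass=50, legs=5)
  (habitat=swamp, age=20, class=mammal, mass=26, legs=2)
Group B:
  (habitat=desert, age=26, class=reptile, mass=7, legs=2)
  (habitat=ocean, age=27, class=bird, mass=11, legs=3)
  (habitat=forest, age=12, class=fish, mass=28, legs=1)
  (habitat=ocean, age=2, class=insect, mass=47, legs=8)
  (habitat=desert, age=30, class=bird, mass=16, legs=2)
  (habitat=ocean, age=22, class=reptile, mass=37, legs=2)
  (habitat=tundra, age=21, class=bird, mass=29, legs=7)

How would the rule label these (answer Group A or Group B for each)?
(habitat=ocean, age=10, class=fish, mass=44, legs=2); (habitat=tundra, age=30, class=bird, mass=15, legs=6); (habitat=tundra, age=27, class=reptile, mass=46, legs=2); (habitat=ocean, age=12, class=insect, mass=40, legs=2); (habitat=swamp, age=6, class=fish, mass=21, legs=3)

Group B, Group B, Group B, Group B, Group A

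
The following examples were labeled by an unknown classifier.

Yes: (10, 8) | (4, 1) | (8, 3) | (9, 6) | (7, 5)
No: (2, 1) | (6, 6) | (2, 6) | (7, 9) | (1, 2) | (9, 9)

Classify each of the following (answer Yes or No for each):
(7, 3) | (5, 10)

A rule that fits every label: first > second AND sum ≥ 5 — true of each 'Yes' example, false of each 'No' one.
Yes: (7, 3), since 7 > 3, 7+3 = 10. No: (5, 10), since 5 < 10, 5+10 = 15.

Yes, No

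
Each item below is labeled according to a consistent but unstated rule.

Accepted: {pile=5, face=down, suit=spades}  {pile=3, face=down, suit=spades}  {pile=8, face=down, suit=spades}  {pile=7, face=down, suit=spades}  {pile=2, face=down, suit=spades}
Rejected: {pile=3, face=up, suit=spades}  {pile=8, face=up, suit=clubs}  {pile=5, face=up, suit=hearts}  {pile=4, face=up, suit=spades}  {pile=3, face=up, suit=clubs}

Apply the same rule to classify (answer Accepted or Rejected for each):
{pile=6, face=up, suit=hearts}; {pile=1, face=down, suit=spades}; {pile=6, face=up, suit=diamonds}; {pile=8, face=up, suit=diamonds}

Rejected, Accepted, Rejected, Rejected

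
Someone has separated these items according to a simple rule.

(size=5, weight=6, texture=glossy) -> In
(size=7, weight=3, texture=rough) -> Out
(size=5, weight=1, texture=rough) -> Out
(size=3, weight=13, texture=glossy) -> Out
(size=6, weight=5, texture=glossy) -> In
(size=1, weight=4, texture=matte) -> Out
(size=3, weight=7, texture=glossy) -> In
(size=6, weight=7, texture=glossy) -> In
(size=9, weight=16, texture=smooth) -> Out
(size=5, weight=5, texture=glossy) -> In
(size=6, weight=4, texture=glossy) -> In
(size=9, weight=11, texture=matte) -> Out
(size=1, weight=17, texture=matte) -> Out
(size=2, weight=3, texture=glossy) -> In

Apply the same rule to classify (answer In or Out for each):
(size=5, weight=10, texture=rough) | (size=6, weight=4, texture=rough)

The rule appears to be: texture is glossy AND weight ≤ 7.
(size=5, weight=10, texture=rough) → texture is rough, weight = 10 → Out.
(size=6, weight=4, texture=rough) → texture is rough, weight = 4 → Out.

Out, Out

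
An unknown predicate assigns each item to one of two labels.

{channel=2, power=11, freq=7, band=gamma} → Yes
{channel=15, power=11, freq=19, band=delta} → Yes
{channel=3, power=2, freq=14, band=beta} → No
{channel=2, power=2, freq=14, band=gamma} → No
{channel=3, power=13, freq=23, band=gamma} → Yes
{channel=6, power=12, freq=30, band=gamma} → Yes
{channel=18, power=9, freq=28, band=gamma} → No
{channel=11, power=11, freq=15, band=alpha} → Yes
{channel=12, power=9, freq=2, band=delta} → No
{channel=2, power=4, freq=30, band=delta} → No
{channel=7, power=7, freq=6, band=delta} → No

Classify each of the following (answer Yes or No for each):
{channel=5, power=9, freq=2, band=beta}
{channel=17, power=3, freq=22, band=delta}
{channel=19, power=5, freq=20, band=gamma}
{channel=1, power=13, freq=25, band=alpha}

No, No, No, Yes

Every 'Yes' example satisfies: power ≥ 11. None of the 'No' examples do.
{channel=5, power=9, freq=2, band=beta}: power = 9, does not satisfy this → No.
{channel=17, power=3, freq=22, band=delta}: power = 3, does not satisfy this → No.
{channel=19, power=5, freq=20, band=gamma}: power = 5, does not satisfy this → No.
{channel=1, power=13, freq=25, band=alpha}: power = 13, satisfies this → Yes.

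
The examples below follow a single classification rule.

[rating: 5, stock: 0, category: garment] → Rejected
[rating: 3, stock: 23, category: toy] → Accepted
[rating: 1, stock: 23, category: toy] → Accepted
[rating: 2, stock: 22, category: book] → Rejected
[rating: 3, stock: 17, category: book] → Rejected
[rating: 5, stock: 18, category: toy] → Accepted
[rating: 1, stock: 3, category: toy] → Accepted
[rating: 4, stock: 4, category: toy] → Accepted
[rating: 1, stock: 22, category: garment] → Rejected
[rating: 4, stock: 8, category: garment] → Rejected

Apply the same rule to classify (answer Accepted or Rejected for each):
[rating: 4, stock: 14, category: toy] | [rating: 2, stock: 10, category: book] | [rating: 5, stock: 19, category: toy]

'Accepted' ⟺ category is toy.

Accepted, Rejected, Accepted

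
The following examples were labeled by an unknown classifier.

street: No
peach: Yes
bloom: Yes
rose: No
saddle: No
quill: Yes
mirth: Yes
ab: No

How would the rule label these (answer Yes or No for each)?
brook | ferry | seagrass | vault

Yes, Yes, No, Yes

The rule appears to be: odd length.
brook — length 5, hence Yes. ferry — length 5, hence Yes. seagrass — length 8, hence No. vault — length 5, hence Yes.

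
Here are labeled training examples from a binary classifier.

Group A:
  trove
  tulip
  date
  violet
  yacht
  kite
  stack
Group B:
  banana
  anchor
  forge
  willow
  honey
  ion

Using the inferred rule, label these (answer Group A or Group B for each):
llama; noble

Group B, Group B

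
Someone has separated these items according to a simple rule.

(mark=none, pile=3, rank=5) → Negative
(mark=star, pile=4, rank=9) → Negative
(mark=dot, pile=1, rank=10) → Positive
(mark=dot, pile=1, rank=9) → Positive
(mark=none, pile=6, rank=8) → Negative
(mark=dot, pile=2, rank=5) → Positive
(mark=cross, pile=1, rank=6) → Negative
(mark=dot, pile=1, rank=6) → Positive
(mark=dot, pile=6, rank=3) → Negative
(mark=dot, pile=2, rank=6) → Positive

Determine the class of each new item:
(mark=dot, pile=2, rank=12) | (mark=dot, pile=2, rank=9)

One predicate separates the groups cleanly: mark is dot AND pile ≤ 2.
(mark=dot, pile=2, rank=12): mark is dot, pile = 2, matches → Positive. (mark=dot, pile=2, rank=9): mark is dot, pile = 2, matches → Positive.

Positive, Positive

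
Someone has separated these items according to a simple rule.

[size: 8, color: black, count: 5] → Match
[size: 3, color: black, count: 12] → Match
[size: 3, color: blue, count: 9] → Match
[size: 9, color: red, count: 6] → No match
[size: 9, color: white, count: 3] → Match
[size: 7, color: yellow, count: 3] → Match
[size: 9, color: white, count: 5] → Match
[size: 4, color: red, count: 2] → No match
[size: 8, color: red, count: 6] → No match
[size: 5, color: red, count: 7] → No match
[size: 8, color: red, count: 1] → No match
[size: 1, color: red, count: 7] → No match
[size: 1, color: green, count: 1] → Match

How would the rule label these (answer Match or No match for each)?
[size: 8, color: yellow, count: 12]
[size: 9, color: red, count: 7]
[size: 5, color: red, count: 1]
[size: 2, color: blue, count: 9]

Checking candidate rules against both groups, what survives is: color is not red.
[size: 8, color: yellow, count: 12]: color is yellow, qualifies → Match.
[size: 9, color: red, count: 7]: color is red, doesn't qualify → No match.
[size: 5, color: red, count: 1]: color is red, doesn't qualify → No match.
[size: 2, color: blue, count: 9]: color is blue, qualifies → Match.

Match, No match, No match, Match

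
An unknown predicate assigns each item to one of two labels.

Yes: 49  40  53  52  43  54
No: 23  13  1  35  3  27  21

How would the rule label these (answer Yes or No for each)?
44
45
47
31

The pattern is that an item is 'Yes' exactly when: at least 40.

Yes, Yes, Yes, No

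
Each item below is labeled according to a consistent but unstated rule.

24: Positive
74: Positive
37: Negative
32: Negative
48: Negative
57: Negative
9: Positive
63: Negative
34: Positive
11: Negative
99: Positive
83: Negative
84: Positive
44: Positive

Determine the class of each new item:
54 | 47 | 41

Looking at the examples, the only property every 'Positive' case has and every 'Negative' case lacks is: ≡ 4 (mod 5).

Positive, Negative, Negative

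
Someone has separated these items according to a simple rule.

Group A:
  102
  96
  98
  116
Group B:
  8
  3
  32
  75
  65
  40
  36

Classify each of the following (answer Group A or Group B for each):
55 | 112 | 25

Rule: at least 96. This holds for each 'Group A' example and fails for each 'Group B' one.

Group B, Group A, Group B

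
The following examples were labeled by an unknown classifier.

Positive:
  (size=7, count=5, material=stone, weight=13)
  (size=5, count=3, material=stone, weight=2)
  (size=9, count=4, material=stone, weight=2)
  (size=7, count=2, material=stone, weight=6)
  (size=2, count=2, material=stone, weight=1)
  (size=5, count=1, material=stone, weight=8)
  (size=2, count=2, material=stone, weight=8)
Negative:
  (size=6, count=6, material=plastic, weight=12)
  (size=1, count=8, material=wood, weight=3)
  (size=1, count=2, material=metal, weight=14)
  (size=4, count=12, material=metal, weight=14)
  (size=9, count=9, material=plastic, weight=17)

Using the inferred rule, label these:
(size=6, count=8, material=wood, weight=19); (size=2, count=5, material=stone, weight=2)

Negative, Positive

Comparing the two groups points to one rule — material is stone.
Negative: (size=6, count=8, material=wood, weight=19), since material is wood. Positive: (size=2, count=5, material=stone, weight=2), since material is stone.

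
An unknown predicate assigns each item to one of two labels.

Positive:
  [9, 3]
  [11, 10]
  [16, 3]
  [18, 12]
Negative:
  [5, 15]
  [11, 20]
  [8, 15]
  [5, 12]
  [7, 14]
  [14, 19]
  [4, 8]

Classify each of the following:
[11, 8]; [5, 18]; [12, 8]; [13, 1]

Positive, Negative, Positive, Positive

All 'Positive' examples share one property — first > second — and every 'Negative' example lacks it.
Positive: [11, 8], since 11 > 8.
Negative: [5, 18], since 5 < 18.
Positive: [12, 8], since 12 > 8.
Positive: [13, 1], since 13 > 1.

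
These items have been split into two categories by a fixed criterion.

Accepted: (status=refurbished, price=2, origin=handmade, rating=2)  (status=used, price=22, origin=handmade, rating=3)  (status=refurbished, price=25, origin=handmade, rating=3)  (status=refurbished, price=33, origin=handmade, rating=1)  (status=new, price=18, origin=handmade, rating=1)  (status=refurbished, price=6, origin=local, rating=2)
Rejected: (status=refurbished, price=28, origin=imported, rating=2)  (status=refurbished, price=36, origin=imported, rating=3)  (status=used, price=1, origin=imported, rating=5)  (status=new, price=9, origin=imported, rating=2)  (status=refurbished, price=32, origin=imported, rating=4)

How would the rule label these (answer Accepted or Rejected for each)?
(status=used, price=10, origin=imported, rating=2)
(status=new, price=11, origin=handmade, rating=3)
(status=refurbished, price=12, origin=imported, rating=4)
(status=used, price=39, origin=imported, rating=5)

One predicate separates the groups cleanly: origin is not imported.
(status=used, price=10, origin=imported, rating=2): origin is imported — does not satisfy this, so Rejected.
(status=new, price=11, origin=handmade, rating=3): origin is handmade — satisfies this, so Accepted.
(status=refurbished, price=12, origin=imported, rating=4): origin is imported — does not satisfy this, so Rejected.
(status=used, price=39, origin=imported, rating=5): origin is imported — does not satisfy this, so Rejected.

Rejected, Accepted, Rejected, Rejected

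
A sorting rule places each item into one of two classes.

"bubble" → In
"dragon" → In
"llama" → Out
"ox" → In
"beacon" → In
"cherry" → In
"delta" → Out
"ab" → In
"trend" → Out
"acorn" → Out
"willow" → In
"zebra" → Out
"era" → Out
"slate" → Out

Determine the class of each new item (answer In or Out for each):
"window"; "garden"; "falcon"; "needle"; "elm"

In, In, In, In, Out

One predicate separates the groups cleanly: even length.
"window": length 6 — satisfies this, so In. "garden": length 6 — satisfies this, so In. "falcon": length 6 — satisfies this, so In. "needle": length 6 — satisfies this, so In. "elm": length 3 — doesn't qualify, so Out.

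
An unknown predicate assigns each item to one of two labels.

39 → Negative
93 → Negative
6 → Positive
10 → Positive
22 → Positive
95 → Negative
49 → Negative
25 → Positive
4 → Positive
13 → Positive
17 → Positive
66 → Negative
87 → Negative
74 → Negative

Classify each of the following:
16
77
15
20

The simplest hypothesis consistent with all the labels is: at most 25.

Positive, Negative, Positive, Positive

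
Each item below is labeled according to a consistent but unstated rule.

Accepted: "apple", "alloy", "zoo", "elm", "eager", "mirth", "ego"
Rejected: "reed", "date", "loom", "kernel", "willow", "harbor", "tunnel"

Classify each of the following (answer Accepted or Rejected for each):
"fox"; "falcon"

Accepted, Rejected

Rule: odd length. This holds for each 'Accepted' example and fails for each 'Rejected' one.
"fox": Accepted (length 3). "falcon": Rejected (length 6).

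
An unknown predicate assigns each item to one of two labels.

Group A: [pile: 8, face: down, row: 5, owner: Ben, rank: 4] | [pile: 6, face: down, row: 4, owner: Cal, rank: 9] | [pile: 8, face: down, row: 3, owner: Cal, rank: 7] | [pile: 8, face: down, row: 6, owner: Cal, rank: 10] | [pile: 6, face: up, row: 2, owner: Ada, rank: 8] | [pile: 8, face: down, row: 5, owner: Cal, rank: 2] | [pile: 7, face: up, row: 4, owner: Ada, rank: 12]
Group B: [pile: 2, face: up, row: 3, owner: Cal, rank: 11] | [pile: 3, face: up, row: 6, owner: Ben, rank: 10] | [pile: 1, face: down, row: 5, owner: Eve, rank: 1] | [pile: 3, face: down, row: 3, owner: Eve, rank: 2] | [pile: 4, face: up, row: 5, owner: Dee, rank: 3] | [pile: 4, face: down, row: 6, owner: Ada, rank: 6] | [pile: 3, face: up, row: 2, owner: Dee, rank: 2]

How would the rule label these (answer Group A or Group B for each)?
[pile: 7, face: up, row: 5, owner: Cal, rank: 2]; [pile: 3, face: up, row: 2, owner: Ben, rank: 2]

Group A, Group B

The rule appears to be: pile ≥ 6.
[pile: 7, face: up, row: 5, owner: Cal, rank: 2]: pile = 7 — satisfies this, so Group A. [pile: 3, face: up, row: 2, owner: Ben, rank: 2]: pile = 3 — fails this test, so Group B.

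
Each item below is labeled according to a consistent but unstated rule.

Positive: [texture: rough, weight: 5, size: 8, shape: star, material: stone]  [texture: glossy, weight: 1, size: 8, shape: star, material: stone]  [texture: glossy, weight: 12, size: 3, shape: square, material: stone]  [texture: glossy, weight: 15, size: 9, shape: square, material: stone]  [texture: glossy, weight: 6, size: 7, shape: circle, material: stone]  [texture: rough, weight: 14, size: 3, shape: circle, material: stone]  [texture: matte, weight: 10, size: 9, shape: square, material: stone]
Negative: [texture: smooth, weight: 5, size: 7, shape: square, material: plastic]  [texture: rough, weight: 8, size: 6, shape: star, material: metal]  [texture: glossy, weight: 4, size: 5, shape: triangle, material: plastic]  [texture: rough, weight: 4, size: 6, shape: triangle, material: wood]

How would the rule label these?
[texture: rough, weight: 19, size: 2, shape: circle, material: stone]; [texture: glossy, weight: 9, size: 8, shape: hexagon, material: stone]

Positive, Positive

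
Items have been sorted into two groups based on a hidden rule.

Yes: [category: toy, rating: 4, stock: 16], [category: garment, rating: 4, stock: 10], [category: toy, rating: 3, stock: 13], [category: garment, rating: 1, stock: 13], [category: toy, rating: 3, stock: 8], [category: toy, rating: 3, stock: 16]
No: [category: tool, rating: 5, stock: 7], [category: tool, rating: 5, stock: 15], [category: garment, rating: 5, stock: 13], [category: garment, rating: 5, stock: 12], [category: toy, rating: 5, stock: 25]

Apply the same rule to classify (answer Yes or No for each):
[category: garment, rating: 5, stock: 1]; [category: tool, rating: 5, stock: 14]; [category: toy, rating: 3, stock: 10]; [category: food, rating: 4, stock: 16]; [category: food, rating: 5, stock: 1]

A rule that fits every label: rating ≤ 4 — true of each 'Yes' example, false of each 'No' one.
[category: garment, rating: 5, stock: 1] → rating = 5 → No. [category: tool, rating: 5, stock: 14] → rating = 5 → No. [category: toy, rating: 3, stock: 10] → rating = 3 → Yes. [category: food, rating: 4, stock: 16] → rating = 4 → Yes. [category: food, rating: 5, stock: 1] → rating = 5 → No.

No, No, Yes, Yes, No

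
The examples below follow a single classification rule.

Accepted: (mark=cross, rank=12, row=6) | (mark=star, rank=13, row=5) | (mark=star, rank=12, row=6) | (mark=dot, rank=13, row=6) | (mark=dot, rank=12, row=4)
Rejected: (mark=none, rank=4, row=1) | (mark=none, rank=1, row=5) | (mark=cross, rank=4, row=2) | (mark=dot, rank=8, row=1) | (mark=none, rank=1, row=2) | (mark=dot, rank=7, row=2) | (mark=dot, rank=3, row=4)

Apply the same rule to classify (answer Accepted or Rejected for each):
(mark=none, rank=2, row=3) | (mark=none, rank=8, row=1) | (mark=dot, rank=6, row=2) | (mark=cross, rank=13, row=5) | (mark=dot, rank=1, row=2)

Rejected, Rejected, Rejected, Accepted, Rejected

All 'Accepted' examples share one property — rank ≥ 12 — and every 'Rejected' example lacks it.
(mark=none, rank=2, row=3): Rejected (rank = 2). (mark=none, rank=8, row=1): Rejected (rank = 8). (mark=dot, rank=6, row=2): Rejected (rank = 6). (mark=cross, rank=13, row=5): Accepted (rank = 13). (mark=dot, rank=1, row=2): Rejected (rank = 1).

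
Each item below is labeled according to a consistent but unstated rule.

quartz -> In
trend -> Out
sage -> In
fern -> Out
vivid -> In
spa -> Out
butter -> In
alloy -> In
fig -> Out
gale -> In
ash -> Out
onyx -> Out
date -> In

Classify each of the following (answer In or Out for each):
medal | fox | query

In, Out, In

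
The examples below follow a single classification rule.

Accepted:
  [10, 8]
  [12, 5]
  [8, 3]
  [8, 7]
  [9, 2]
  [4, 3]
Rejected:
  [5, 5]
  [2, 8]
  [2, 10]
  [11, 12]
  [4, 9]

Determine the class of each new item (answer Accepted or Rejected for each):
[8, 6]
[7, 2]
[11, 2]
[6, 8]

The common property of the 'Accepted' items is: first > second. No 'Rejected' item has it.
[8, 6] → 8 > 6 → Accepted. [7, 2] → 7 > 2 → Accepted. [11, 2] → 11 > 2 → Accepted. [6, 8] → 6 < 8 → Rejected.

Accepted, Accepted, Accepted, Rejected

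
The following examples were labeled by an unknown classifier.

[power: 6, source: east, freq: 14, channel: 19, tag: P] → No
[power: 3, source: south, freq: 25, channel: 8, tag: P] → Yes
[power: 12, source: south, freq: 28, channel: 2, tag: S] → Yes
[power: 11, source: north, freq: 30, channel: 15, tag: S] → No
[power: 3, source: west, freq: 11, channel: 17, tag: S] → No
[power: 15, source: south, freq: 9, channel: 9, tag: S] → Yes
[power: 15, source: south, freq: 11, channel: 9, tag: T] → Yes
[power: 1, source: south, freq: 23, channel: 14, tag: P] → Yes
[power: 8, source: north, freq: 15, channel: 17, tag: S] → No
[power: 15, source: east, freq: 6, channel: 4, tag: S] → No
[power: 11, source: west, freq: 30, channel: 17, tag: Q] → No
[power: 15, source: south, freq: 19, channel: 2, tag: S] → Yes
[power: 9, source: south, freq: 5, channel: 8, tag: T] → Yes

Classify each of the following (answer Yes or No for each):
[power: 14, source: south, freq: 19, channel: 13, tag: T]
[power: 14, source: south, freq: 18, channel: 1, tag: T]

Yes, Yes

The classifier is using: source is south.
Yes: [power: 14, source: south, freq: 19, channel: 13, tag: T], since source is south. Yes: [power: 14, source: south, freq: 18, channel: 1, tag: T], since source is south.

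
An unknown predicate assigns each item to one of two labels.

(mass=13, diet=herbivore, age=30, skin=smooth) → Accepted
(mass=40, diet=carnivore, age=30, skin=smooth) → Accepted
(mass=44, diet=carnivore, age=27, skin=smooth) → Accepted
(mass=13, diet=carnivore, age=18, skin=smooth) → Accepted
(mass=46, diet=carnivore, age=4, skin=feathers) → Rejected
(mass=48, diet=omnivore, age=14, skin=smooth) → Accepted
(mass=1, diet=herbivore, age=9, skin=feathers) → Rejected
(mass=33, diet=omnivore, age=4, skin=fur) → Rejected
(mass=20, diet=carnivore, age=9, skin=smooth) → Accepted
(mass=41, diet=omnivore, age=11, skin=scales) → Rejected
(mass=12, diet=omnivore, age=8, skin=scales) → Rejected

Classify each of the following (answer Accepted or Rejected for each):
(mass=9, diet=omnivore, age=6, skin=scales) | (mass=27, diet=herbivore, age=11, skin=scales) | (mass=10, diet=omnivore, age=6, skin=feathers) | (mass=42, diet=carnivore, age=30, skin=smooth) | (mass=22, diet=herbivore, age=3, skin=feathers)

Rejected, Rejected, Rejected, Accepted, Rejected

The distinguishing property — skin is smooth — holds for all the 'Accepted' cases and none of the 'Rejected' cases.
(mass=9, diet=omnivore, age=6, skin=scales): skin is scales — does not satisfy this, so Rejected. (mass=27, diet=herbivore, age=11, skin=scales): skin is scales — does not satisfy this, so Rejected. (mass=10, diet=omnivore, age=6, skin=feathers): skin is feathers — does not satisfy this, so Rejected. (mass=42, diet=carnivore, age=30, skin=smooth): skin is smooth — qualifies, so Accepted. (mass=22, diet=herbivore, age=3, skin=feathers): skin is feathers — does not satisfy this, so Rejected.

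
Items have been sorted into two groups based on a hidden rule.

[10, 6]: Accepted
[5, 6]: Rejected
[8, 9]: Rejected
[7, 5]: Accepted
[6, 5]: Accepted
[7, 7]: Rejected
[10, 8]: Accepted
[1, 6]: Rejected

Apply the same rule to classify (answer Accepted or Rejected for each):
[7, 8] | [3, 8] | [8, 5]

The pattern is that an item is 'Accepted' exactly when: first > second.
[7, 8] → 7 < 8 → Rejected.
[3, 8] → 3 < 8 → Rejected.
[8, 5] → 8 > 5 → Accepted.

Rejected, Rejected, Accepted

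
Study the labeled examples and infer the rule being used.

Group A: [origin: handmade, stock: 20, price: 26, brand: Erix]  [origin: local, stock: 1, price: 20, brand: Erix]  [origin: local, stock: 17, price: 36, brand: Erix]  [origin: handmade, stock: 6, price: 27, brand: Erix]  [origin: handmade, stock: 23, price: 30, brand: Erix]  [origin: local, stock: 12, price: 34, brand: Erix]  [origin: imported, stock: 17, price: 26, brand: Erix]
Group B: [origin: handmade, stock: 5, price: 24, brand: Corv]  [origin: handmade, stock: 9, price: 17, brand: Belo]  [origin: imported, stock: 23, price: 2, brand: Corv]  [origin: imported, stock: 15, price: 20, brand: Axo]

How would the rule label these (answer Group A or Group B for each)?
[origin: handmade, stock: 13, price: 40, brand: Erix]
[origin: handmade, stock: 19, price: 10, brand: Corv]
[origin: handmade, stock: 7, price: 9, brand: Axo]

Checking candidate rules against both groups, what survives is: brand is Erix.
Group A: [origin: handmade, stock: 13, price: 40, brand: Erix], since brand is Erix.
Group B: [origin: handmade, stock: 19, price: 10, brand: Corv], since brand is Corv.
Group B: [origin: handmade, stock: 7, price: 9, brand: Axo], since brand is Axo.

Group A, Group B, Group B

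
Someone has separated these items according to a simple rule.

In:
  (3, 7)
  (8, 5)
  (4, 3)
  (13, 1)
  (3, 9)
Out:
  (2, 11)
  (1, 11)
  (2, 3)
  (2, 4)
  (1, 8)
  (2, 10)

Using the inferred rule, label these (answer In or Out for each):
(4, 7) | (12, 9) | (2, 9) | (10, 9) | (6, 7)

In, In, Out, In, In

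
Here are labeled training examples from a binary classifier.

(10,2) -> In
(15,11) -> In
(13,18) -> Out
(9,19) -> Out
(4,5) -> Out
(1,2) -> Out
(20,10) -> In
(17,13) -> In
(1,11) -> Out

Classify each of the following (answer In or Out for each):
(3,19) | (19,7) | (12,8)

Out, In, In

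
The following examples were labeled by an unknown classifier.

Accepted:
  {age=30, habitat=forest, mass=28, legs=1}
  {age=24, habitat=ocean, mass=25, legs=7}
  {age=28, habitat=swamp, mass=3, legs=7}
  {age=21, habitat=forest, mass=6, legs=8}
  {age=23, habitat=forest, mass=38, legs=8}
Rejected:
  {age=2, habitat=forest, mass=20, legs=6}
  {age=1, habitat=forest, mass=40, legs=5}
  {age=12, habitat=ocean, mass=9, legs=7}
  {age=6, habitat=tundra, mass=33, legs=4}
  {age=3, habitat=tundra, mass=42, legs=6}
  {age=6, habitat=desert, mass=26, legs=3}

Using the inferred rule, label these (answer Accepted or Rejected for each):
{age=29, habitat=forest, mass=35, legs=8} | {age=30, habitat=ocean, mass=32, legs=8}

The classifier is using: age ≥ 21.
{age=29, habitat=forest, mass=35, legs=8} — age = 29, hence Accepted. {age=30, habitat=ocean, mass=32, legs=8} — age = 30, hence Accepted.

Accepted, Accepted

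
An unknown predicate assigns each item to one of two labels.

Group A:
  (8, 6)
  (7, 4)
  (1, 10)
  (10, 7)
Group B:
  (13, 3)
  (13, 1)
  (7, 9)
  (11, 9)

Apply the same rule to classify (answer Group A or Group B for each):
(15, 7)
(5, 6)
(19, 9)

Group B, Group A, Group B

The common property of the 'Group A' items is: product is even. No 'Group B' item has it.
Group B: (15, 7), since 15·7 = 105.
Group A: (5, 6), since 5·6 = 30.
Group B: (19, 9), since 19·9 = 171.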